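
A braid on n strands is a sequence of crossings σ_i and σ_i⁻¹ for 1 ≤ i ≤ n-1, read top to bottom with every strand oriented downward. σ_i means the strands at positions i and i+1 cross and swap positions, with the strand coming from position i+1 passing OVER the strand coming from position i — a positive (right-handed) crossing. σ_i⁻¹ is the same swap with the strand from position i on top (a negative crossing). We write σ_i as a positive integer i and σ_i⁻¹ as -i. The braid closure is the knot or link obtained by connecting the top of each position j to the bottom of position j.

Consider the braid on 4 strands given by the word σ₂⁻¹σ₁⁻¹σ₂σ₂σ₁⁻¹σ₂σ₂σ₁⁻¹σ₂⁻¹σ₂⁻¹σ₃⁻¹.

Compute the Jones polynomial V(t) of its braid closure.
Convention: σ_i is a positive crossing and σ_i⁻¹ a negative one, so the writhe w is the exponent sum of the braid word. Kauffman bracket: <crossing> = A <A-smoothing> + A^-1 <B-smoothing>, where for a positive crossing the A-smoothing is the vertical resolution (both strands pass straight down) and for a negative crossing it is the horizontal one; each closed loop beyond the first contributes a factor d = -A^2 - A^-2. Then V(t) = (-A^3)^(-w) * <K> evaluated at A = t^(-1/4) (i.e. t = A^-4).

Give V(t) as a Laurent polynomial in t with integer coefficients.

t^2 - 2*t + 4 - 4*t^-1 + 4*t^-2 - 4*t^-3 + 3*t^-4 - 2*t^-5 + t^-6

Derivation:
The presented braid s2^-1 s1^-1 s2 s2 s1^-1 s2 s2 s1^-1 s2^-1 s2^-1 s3^-1 on 4 strands reduces by inverse Markov moves (closure unchanged at each step):
  Destabilize: the word has the form β·s3^-1 where s3^-1 occurs only as the final letter (β ∈ B_3); drop it and the last strand → 3 strands.
Reduced to β = s2^-1 s1^-1 s2 s2 s1^-1 s2 s2 s1^-1 s2^-1 s2^-1 on 3 strands, 10 crossings.
Compute on β:
Braid: s2^-1 s1^-1 s2 s2 s1^-1 s2 s2 s1^-1 s2^-1 s2^-1 on 3 strands, 10 crossings.
Writhe w = (#positive) - (#negative) = 4 - 6 = -2.
State-sum expansion of <K>. There are 2^10 = 1024 states.
Each crossing splits two ways (0=vertical, 1=horizontal). The state's weight is A^(#A-smoothings - #B-smoothings) * d^(loops - 1).
Tabulate the states by total A-exponent and number of loops L (A-exp: L × count):
  A^10: L=5 ×1
  A^8: L=4 ×10
  A^6: L=3 ×39, L=5 ×6
  A^4: L=2 ×66, L=4 ×52, L=6 ×2
  A^2: L=1 ×45, L=3 ×124, L=5 ×41
  A^0: L=2 ×118, L=4 ×113, L=6 ×21
  A^-2: L=1 ×20, L=3 ×120, L=5 ×63, L=7 ×7
  A^-4: L=2 ×30, L=4 ×68, L=6 ×21, L=8 ×1
  A^-6: L=3 ×20, L=5 ×22, L=7 ×3
  A^-8: L=4 ×7, L=6 ×3
  A^-10: L=5 ×1
Each group contributes A^e * Σ count * d^(L-1):
Powers of d = -A^2 - A^-2: d^2 = A^4 + 2 + A^-4; d^3 = -A^6 - 3*A^2 - 3*A^-2 - A^-6; d^4 = A^8 + 4*A^4 + 6 + 4*A^-4 + A^-8; d^5 = -A^10 - 5*A^6 - 10*A^2 - 10*A^-2 - 5*A^-6 - A^-10; d^6 = A^12 + 6*A^8 + 15*A^4 + 20 + 15*A^-4 + 6*A^-8 + A^-12; d^7 = -A^14 - 7*A^10 - 21*A^6 - 35*A^2 - 35*A^-2 - 21*A^-6 - 7*A^-10 - A^-14.
  A^10 * (d^4) = A^18 + 4*A^14 + 6*A^10 + 4*A^6 + A^2
  A^8 * (10*d^3) = -10*A^14 - 30*A^10 - 30*A^6 - 10*A^2
  A^6 * (39*d^2 + 6*d^4) = 6*A^14 + 63*A^10 + 114*A^6 + 63*A^2 + 6*A^-2
  A^4 * (66*d + 52*d^3 + 2*d^5) = -2*A^14 - 62*A^10 - 242*A^6 - 242*A^2 - 62*A^-2 - 2*A^-6
  A^2 * (45 + 124*d^2 + 41*d^4) = 41*A^10 + 288*A^6 + 539*A^2 + 288*A^-2 + 41*A^-6
  A^0 * (118*d + 113*d^3 + 21*d^5) = -21*A^10 - 218*A^6 - 667*A^2 - 667*A^-2 - 218*A^-6 - 21*A^-10
  A^-2 * (20 + 120*d^2 + 63*d^4 + 7*d^6) = 7*A^10 + 105*A^6 + 477*A^2 + 778*A^-2 + 477*A^-6 + 105*A^-10 + 7*A^-14
  A^-4 * (30*d + 68*d^3 + 21*d^5 + d^7) = -A^10 - 28*A^6 - 194*A^2 - 479*A^-2 - 479*A^-6 - 194*A^-10 - 28*A^-14 - A^-18
  A^-6 * (20*d^2 + 22*d^4 + 3*d^6) = 3*A^6 + 40*A^2 + 153*A^-2 + 232*A^-6 + 153*A^-10 + 40*A^-14 + 3*A^-18
  A^-8 * (7*d^3 + 3*d^5) = -3*A^2 - 22*A^-2 - 51*A^-6 - 51*A^-10 - 22*A^-14 - 3*A^-18
  A^-10 * (d^4) = A^-2 + 4*A^-6 + 6*A^-10 + 4*A^-14 + A^-18
Summing the groups: <K> = A^18 - 2*A^14 + 3*A^10 - 4*A^6 + 4*A^2 - 4*A^-2 + 4*A^-6 - 2*A^-10 + A^-14
Normalise by the writhe: (-A^3)^(-w) = (-A^3)^(2) = A^6, so f(A) = A^6 * <K> = A^24 - 2*A^20 + 3*A^16 - 4*A^12 + 4*A^8 - 4*A^4 + 4 - 2*A^-4 + A^-8.
Substitute A = t^(-1/4), i.e. A^e → t^(-e/4): V(t) = t^2 - 2*t + 4 - 4*t^-1 + 4*t^-2 - 4*t^-3 + 3*t^-4 - 2*t^-5 + t^-6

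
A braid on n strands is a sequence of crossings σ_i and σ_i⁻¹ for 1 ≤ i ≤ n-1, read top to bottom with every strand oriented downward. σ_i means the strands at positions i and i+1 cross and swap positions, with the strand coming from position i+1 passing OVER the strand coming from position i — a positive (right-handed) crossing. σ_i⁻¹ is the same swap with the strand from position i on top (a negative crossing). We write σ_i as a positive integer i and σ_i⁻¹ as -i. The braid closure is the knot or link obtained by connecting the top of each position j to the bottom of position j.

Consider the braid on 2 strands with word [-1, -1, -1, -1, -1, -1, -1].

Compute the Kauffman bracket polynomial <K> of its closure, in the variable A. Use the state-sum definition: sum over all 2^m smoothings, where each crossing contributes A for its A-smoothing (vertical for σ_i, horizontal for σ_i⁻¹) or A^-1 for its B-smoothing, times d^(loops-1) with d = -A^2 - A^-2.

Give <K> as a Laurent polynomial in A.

Braid: s1^-1 s1^-1 s1^-1 s1^-1 s1^-1 s1^-1 s1^-1 on 2 strands, 7 crossings.
Writhe w = (#positive) - (#negative) = 0 - 7 = -7.
State-sum expansion of <K>. There are 2^7 = 128 states.
Smooth each crossing (0=||, 1=⌣⌢); contribution A^(Σ sign_k(1-2s_k)) * d^(L-1).
Tabulate the states by total A-exponent and number of loops L (A-exp: L × count):
  A^7: L=7 ×1
  A^5: L=6 ×7
  A^3: L=5 ×21
  A^1: L=4 ×35
  A^-1: L=3 ×35
  A^-3: L=2 ×21
  A^-5: L=1 ×7
  A^-7: L=2 ×1
Each group contributes A^e * Σ count * d^(L-1):
Powers of d = -A^2 - A^-2: d^2 = A^4 + 2 + A^-4; d^3 = -A^6 - 3*A^2 - 3*A^-2 - A^-6; d^4 = A^8 + 4*A^4 + 6 + 4*A^-4 + A^-8; d^5 = -A^10 - 5*A^6 - 10*A^2 - 10*A^-2 - 5*A^-6 - A^-10; d^6 = A^12 + 6*A^8 + 15*A^4 + 20 + 15*A^-4 + 6*A^-8 + A^-12.
  A^7 * (d^6) = A^19 + 6*A^15 + 15*A^11 + 20*A^7 + 15*A^3 + 6*A^-1 + A^-5
  A^5 * (7*d^5) = -7*A^15 - 35*A^11 - 70*A^7 - 70*A^3 - 35*A^-1 - 7*A^-5
  A^3 * (21*d^4) = 21*A^11 + 84*A^7 + 126*A^3 + 84*A^-1 + 21*A^-5
  A^1 * (35*d^3) = -35*A^7 - 105*A^3 - 105*A^-1 - 35*A^-5
  A^-1 * (35*d^2) = 35*A^3 + 70*A^-1 + 35*A^-5
  A^-3 * (21*d) = -21*A^-1 - 21*A^-5
  A^-5 * (7) = 7*A^-5
  A^-7 * (d) = -A^-5 - A^-9
Summing the groups: <K> = A^19 - A^15 + A^11 - A^7 + A^3 - A^-1 - A^-9

Answer: A^19 - A^15 + A^11 - A^7 + A^3 - A^-1 - A^-9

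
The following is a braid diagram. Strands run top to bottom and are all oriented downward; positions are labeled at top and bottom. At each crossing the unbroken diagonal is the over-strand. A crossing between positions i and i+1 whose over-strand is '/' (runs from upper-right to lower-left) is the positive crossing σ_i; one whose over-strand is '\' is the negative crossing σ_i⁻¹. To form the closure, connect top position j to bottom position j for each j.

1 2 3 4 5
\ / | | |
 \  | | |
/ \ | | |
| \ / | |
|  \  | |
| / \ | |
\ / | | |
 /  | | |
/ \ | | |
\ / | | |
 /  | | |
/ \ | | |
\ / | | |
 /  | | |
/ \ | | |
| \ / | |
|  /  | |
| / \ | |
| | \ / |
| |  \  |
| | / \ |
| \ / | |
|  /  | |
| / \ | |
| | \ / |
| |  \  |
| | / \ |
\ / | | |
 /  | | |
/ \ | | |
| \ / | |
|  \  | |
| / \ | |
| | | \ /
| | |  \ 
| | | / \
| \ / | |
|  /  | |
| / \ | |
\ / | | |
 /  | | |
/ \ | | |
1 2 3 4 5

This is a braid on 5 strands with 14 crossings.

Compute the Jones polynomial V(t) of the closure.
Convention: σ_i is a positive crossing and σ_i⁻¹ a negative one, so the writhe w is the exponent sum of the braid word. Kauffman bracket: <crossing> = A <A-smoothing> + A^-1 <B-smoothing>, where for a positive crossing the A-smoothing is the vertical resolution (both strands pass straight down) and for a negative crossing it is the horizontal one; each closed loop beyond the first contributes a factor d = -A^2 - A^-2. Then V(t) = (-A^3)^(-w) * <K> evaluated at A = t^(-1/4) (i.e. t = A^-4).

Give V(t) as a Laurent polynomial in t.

t^7 - 2*t^6 + 3*t^5 - 4*t^4 + 4*t^3 - 4*t^2 + 3*t - 1 + t^-1

Derivation:
Reading the diagram top to bottom ('/'-over between positions i,i+1 = s_i, '\'-over = s_i^-1): braid word = s1^-1 s2^-1 s1 s1 s1 s2 s3^-1 s2 s3^-1 s1 s2^-1 s4^-1 s2 s1.
The presented braid s1^-1 s2^-1 s1 s1 s1 s2 s3^-1 s2 s3^-1 s1 s2^-1 s4^-1 s2 s1 on 5 strands reduces by inverse Markov moves (closure unchanged at each step):
  Deconjugate: the word is γ·β·γ⁻¹ with γ = s1^-1 s2^-1 (prefix) and γ⁻¹ = s2 s1 (suffix); strip both.
  Destabilize: the word has the form β·s4^-1 where s4^-1 occurs only as the final letter (β ∈ B_4); drop it and the last strand → 4 strands.
Reduced to β = s1 s1 s1 s2 s3^-1 s2 s3^-1 s1 s2^-1 on 4 strands, 9 crossings.
Compute on β:
Braid: s1 s1 s1 s2 s3^-1 s2 s3^-1 s1 s2^-1 on 4 strands, 9 crossings.
Writhe w = (#positive) - (#negative) = 6 - 3 = 3.
Enumerate smoothing states for the bracket polynomial. There are 2^9 = 512 states.
Each crossing splits two ways (0=vertical, 1=horizontal). The state's weight is A^(#A-smoothings - #B-smoothings) * d^(loops - 1).
Tabulate the states by total A-exponent and number of loops L (A-exp: L × count):
  A^9: L=3 ×1
  A^7: L=2 ×7, L=4 ×2
  A^5: L=1 ×12, L=3 ×24
  A^3: L=2 ×66, L=4 ×18
  A^1: L=1 ×35, L=3 ×84, L=5 ×7
  A^-1: L=2 ×73, L=4 ×52, L=6 ×1
  A^-3: L=3 ×68, L=5 ×16
  A^-5: L=4 ×34, L=6 ×2
  A^-7: L=5 ×9
  A^-9: L=6 ×1
Each group contributes A^e * Σ count * d^(L-1):
Powers of d = -A^2 - A^-2: d^2 = A^4 + 2 + A^-4; d^3 = -A^6 - 3*A^2 - 3*A^-2 - A^-6; d^4 = A^8 + 4*A^4 + 6 + 4*A^-4 + A^-8; d^5 = -A^10 - 5*A^6 - 10*A^2 - 10*A^-2 - 5*A^-6 - A^-10.
  A^9 * (d^2) = A^13 + 2*A^9 + A^5
  A^7 * (7*d + 2*d^3) = -2*A^13 - 13*A^9 - 13*A^5 - 2*A
  A^5 * (12 + 24*d^2) = 24*A^9 + 60*A^5 + 24*A
  A^3 * (66*d + 18*d^3) = -18*A^9 - 120*A^5 - 120*A - 18*A^-3
  A^1 * (35 + 84*d^2 + 7*d^4) = 7*A^9 + 112*A^5 + 245*A + 112*A^-3 + 7*A^-7
  A^-1 * (73*d + 52*d^3 + d^5) = -A^9 - 57*A^5 - 239*A - 239*A^-3 - 57*A^-7 - A^-11
  A^-3 * (68*d^2 + 16*d^4) = 16*A^5 + 132*A + 232*A^-3 + 132*A^-7 + 16*A^-11
  A^-5 * (34*d^3 + 2*d^5) = -2*A^5 - 44*A - 122*A^-3 - 122*A^-7 - 44*A^-11 - 2*A^-15
  A^-7 * (9*d^4) = 9*A + 36*A^-3 + 54*A^-7 + 36*A^-11 + 9*A^-15
  A^-9 * (d^5) = -A - 5*A^-3 - 10*A^-7 - 10*A^-11 - 5*A^-15 - A^-19
Summing the groups: <K> = -A^13 + A^9 - 3*A^5 + 4*A - 4*A^-3 + 4*A^-7 - 3*A^-11 + 2*A^-15 - A^-19
Normalise by the writhe: (-A^3)^(-w) = (-A^3)^(-3) = -A^-9, so f(A) = -A^-9 * <K> = A^4 - 1 + 3*A^-4 - 4*A^-8 + 4*A^-12 - 4*A^-16 + 3*A^-20 - 2*A^-24 + A^-28.
Substitute A = t^(-1/4), i.e. A^e → t^(-e/4): V(t) = t^7 - 2*t^6 + 3*t^5 - 4*t^4 + 4*t^3 - 4*t^2 + 3*t - 1 + t^-1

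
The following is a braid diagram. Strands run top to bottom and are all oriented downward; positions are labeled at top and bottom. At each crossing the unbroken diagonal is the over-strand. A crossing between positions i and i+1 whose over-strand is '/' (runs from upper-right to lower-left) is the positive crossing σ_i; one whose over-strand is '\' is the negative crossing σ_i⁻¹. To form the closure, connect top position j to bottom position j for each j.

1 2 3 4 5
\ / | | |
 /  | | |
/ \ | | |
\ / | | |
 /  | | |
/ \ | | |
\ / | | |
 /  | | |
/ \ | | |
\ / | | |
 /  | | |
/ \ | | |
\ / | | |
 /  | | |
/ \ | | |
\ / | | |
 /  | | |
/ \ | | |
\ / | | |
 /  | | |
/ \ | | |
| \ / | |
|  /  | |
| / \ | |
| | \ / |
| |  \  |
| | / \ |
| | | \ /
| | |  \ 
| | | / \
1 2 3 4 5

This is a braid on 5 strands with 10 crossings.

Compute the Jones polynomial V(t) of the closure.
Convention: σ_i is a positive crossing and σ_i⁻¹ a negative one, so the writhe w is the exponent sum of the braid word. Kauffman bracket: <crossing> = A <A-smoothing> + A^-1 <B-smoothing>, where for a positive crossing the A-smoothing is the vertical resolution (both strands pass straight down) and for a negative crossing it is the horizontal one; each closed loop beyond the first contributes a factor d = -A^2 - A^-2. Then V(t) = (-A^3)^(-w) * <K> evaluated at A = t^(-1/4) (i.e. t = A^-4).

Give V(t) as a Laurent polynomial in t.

Reading the diagram top to bottom ('/'-over between positions i,i+1 = s_i, '\'-over = s_i^-1): braid word = s1 s1 s1 s1 s1 s1 s1 s2 s3^-1 s4^-1.
The presented braid s1 s1 s1 s1 s1 s1 s1 s2 s3^-1 s4^-1 on 5 strands reduces by inverse Markov moves (closure unchanged at each step):
  Destabilize: the word has the form β·s4^-1 where s4^-1 occurs only as the final letter (β ∈ B_4); drop it and the last strand → 4 strands.
  Destabilize: the word has the form β·s3^-1 where s3^-1 occurs only as the final letter (β ∈ B_3); drop it and the last strand → 3 strands.
  Destabilize: the word has the form β·s2 where s2 occurs only as the final letter (β ∈ B_2); drop it and the last strand → 2 strands.
Reduced to β = s1 s1 s1 s1 s1 s1 s1 on 2 strands, 7 crossings.
Compute on β:
Braid: s1 s1 s1 s1 s1 s1 s1 on 2 strands, 7 crossings.
Writhe w = (#positive) - (#negative) = 7 - 0 = 7.
State-sum expansion of <K>. There are 2^7 = 128 states.
For each crossing: s=0 is the vertical smoothing, s=1 horizontal. Crossing k contributes A^(sign_k * (1 - 2*s_k)); loop factor d = -A^2 - A^-2.
Tabulate the states by total A-exponent and number of loops L (A-exp: L × count):
  A^7: L=2 ×1
  A^5: L=1 ×7
  A^3: L=2 ×21
  A^1: L=3 ×35
  A^-1: L=4 ×35
  A^-3: L=5 ×21
  A^-5: L=6 ×7
  A^-7: L=7 ×1
Each group contributes A^e * Σ count * d^(L-1):
Powers of d = -A^2 - A^-2: d^2 = A^4 + 2 + A^-4; d^3 = -A^6 - 3*A^2 - 3*A^-2 - A^-6; d^4 = A^8 + 4*A^4 + 6 + 4*A^-4 + A^-8; d^5 = -A^10 - 5*A^6 - 10*A^2 - 10*A^-2 - 5*A^-6 - A^-10; d^6 = A^12 + 6*A^8 + 15*A^4 + 20 + 15*A^-4 + 6*A^-8 + A^-12.
  A^7 * (d) = -A^9 - A^5
  A^5 * (7) = 7*A^5
  A^3 * (21*d) = -21*A^5 - 21*A
  A^1 * (35*d^2) = 35*A^5 + 70*A + 35*A^-3
  A^-1 * (35*d^3) = -35*A^5 - 105*A - 105*A^-3 - 35*A^-7
  A^-3 * (21*d^4) = 21*A^5 + 84*A + 126*A^-3 + 84*A^-7 + 21*A^-11
  A^-5 * (7*d^5) = -7*A^5 - 35*A - 70*A^-3 - 70*A^-7 - 35*A^-11 - 7*A^-15
  A^-7 * (d^6) = A^5 + 6*A + 15*A^-3 + 20*A^-7 + 15*A^-11 + 6*A^-15 + A^-19
Summing the groups: <K> = -A^9 - A + A^-3 - A^-7 + A^-11 - A^-15 + A^-19
Normalise by the writhe: (-A^3)^(-w) = (-A^3)^(-7) = -A^-21, so f(A) = -A^-21 * <K> = A^-12 + A^-20 - A^-24 + A^-28 - A^-32 + A^-36 - A^-40.
Substitute A = t^(-1/4), i.e. A^e → t^(-e/4): V(t) = -t^10 + t^9 - t^8 + t^7 - t^6 + t^5 + t^3

Answer: -t^10 + t^9 - t^8 + t^7 - t^6 + t^5 + t^3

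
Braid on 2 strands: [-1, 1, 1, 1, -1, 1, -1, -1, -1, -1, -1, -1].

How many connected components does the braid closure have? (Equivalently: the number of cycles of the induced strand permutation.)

2

Derivation:
Track the strand permutation on 2 strands, starting from identity.
  step 1: s1^-1 swaps positions 1,2 -> [2 1]
  step 2: s1 swaps positions 1,2 -> [1 2]
  step 3: s1 swaps positions 1,2 -> [2 1]
  step 4: s1 swaps positions 1,2 -> [1 2]
  step 5: s1^-1 swaps positions 1,2 -> [2 1]
  step 6: s1 swaps positions 1,2 -> [1 2]
  step 7: s1^-1 swaps positions 1,2 -> [2 1]
  step 8: s1^-1 swaps positions 1,2 -> [1 2]
  step 9: s1^-1 swaps positions 1,2 -> [2 1]
  step 10: s1^-1 swaps positions 1,2 -> [1 2]
  step 11: s1^-1 swaps positions 1,2 -> [2 1]
  step 12: s1^-1 swaps positions 1,2 -> [1 2]
Final permutation (position -> original strand): [1 2]
Closure components = cycle count of this permutation = 2.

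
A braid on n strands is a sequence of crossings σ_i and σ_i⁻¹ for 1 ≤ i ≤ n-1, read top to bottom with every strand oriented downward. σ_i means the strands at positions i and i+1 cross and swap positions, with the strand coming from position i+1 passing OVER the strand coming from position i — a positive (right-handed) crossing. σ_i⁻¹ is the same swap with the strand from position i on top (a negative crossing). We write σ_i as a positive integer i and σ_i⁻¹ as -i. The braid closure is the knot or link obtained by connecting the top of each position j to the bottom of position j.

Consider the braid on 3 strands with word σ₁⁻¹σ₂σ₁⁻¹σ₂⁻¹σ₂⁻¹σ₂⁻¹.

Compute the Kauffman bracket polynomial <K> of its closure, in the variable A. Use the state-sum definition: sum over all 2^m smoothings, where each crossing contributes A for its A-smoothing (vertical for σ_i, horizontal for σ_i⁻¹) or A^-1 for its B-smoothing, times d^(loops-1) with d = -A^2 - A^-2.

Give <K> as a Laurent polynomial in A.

-A^12 + A^8 - A^4 + 2 - A^-4 + A^-8

Derivation:
Braid: s1^-1 s2 s1^-1 s2^-1 s2^-1 s2^-1 on 3 strands, 6 crossings.
Writhe w = (#positive) - (#negative) = 1 - 5 = -4.
Enumerate smoothing states for the bracket polynomial. There are 2^6 = 64 states.
Smooth each crossing (0=||, 1=⌣⌢); contribution A^(Σ sign_k(1-2s_k)) * d^(L-1).
Tabulate the states by total A-exponent and number of loops L (A-exp: L × count):
  A^6: L=4 ×1
  A^4: L=3 ×6
  A^2: L=2 ×12, L=4 ×3
  A^0: L=1 ×9, L=3 ×10, L=5 ×1
  A^-2: L=2 ×12, L=4 ×3
  A^-4: L=1 ×2, L=3 ×4
  A^-6: L=2 ×1
Each group contributes A^e * Σ count * d^(L-1):
Powers of d = -A^2 - A^-2: d^2 = A^4 + 2 + A^-4; d^3 = -A^6 - 3*A^2 - 3*A^-2 - A^-6; d^4 = A^8 + 4*A^4 + 6 + 4*A^-4 + A^-8.
  A^6 * (d^3) = -A^12 - 3*A^8 - 3*A^4 - 1
  A^4 * (6*d^2) = 6*A^8 + 12*A^4 + 6
  A^2 * (12*d + 3*d^3) = -3*A^8 - 21*A^4 - 21 - 3*A^-4
  A^0 * (9 + 10*d^2 + d^4) = A^8 + 14*A^4 + 35 + 14*A^-4 + A^-8
  A^-2 * (12*d + 3*d^3) = -3*A^4 - 21 - 21*A^-4 - 3*A^-8
  A^-4 * (2 + 4*d^2) = 4 + 10*A^-4 + 4*A^-8
  A^-6 * (d) = -A^-4 - A^-8
Summing the groups: <K> = -A^12 + A^8 - A^4 + 2 - A^-4 + A^-8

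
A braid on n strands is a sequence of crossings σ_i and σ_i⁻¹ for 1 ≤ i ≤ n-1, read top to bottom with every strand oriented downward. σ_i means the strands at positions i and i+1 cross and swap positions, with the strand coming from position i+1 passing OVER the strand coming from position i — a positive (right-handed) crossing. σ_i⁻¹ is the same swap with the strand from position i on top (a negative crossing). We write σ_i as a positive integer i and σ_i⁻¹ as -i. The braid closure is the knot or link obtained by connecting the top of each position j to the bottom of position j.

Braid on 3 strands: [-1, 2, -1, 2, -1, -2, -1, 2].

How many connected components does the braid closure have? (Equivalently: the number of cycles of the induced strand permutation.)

1

Derivation:
Track the strand permutation on 3 strands, starting from identity.
  step 1: s1^-1 swaps positions 1,2 -> [2 1 3]
  step 2: s2 swaps positions 2,3 -> [2 3 1]
  step 3: s1^-1 swaps positions 1,2 -> [3 2 1]
  step 4: s2 swaps positions 2,3 -> [3 1 2]
  step 5: s1^-1 swaps positions 1,2 -> [1 3 2]
  step 6: s2^-1 swaps positions 2,3 -> [1 2 3]
  step 7: s1^-1 swaps positions 1,2 -> [2 1 3]
  step 8: s2 swaps positions 2,3 -> [2 3 1]
Final permutation (position -> original strand): [2 3 1]
Closure components = cycle count of this permutation = 1.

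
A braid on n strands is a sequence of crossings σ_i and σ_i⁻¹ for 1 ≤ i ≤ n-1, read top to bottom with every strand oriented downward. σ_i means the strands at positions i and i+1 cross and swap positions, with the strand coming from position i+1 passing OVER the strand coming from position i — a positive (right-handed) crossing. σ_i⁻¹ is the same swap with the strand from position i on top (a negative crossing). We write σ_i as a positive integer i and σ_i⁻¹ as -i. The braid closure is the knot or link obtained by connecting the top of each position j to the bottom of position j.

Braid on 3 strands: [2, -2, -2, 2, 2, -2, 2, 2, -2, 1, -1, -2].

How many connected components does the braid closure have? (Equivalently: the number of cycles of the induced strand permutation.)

Track the strand permutation on 3 strands, starting from identity.
  step 1: s2 swaps positions 2,3 -> [1 3 2]
  step 2: s2^-1 swaps positions 2,3 -> [1 2 3]
  step 3: s2^-1 swaps positions 2,3 -> [1 3 2]
  step 4: s2 swaps positions 2,3 -> [1 2 3]
  step 5: s2 swaps positions 2,3 -> [1 3 2]
  step 6: s2^-1 swaps positions 2,3 -> [1 2 3]
  step 7: s2 swaps positions 2,3 -> [1 3 2]
  step 8: s2 swaps positions 2,3 -> [1 2 3]
  step 9: s2^-1 swaps positions 2,3 -> [1 3 2]
  step 10: s1 swaps positions 1,2 -> [3 1 2]
  step 11: s1^-1 swaps positions 1,2 -> [1 3 2]
  step 12: s2^-1 swaps positions 2,3 -> [1 2 3]
Final permutation (position -> original strand): [1 2 3]
Closure components = cycle count of this permutation = 3.

Answer: 3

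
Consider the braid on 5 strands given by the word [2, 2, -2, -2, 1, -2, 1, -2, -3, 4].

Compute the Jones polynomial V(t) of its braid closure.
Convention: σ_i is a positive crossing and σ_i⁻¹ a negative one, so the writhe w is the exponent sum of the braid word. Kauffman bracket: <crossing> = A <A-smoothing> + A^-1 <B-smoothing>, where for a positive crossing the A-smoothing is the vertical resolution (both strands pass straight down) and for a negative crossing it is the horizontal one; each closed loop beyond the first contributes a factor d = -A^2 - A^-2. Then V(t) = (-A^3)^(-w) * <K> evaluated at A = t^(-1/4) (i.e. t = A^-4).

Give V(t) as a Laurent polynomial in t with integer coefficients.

t^2 - t + 1 - t^-1 + t^-2

Derivation:
The presented braid s2 s2 s2^-1 s2^-1 s1 s2^-1 s1 s2^-1 s3^-1 s4 on 5 strands reduces by inverse Markov moves (closure unchanged at each step):
  Destabilize: the word has the form β·s4 where s4 occurs only as the final letter (β ∈ B_4); drop it and the last strand → 4 strands.
  Destabilize: the word has the form β·s3^-1 where s3^-1 occurs only as the final letter (β ∈ B_3); drop it and the last strand → 3 strands.
  Deconjugate: the word is γ·β·γ⁻¹ with γ = s2 (prefix) and γ⁻¹ = s2^-1 (suffix); strip both.
Reduced to β = s2 s2^-1 s2^-1 s1 s2^-1 s1 on 3 strands, 6 crossings.
Compute on β:
First cancel adjacent σ_i σ_i⁻¹ pairs (Reidemeister II — same braid, same closure): s2 s2^-1 s2^-1 s1 s2^-1 s1 → s2^-1 s1 s2^-1 s1.
Braid: s2^-1 s1 s2^-1 s1 on 3 strands, 4 crossings.
Writhe w = (#positive) - (#negative) = 2 - 2 = 0.
Enumerate smoothing states for the bracket polynomial. There are 2^4 = 16 states.
Smooth each crossing (0=||, 1=⌣⌢); contribution A^(Σ sign_k(1-2s_k)) * d^(L-1).
  state 0000: A-exp=+0, loops=3, term = A^0 * d^2
  state 0001: A-exp=-2, loops=2, term = A^-2 * d^1
  state 0010: A-exp=+2, loops=2, term = A^2 * d^1
  state 0011: A-exp=+0, loops=1, term = A^0 * d^0
  state 0100: A-exp=-2, loops=2, term = A^-2 * d^1
  state 0101: A-exp=-4, loops=3, term = A^-4 * d^2
  state 0110: A-exp=+0, loops=1, term = A^0 * d^0
  state 0111: A-exp=-2, loops=2, term = A^-2 * d^1
  state 1000: A-exp=+2, loops=2, term = A^2 * d^1
  state 1001: A-exp=+0, loops=1, term = A^0 * d^0
  state 1010: A-exp=+4, loops=3, term = A^4 * d^2
  state 1011: A-exp=+2, loops=2, term = A^2 * d^1
  state 1100: A-exp=+0, loops=1, term = A^0 * d^0
  state 1101: A-exp=-2, loops=2, term = A^-2 * d^1
  state 1110: A-exp=+2, loops=2, term = A^2 * d^1
  state 1111: A-exp=+0, loops=1, term = A^0 * d^0
Collect the terms by A-exponent (count of states per loop number):
Powers of d = -A^2 - A^-2: d^2 = A^4 + 2 + A^-4.
  A^4 * (d^2) = A^8 + 2*A^4 + 1
  A^2 * (4*d) = -4*A^4 - 4
  A^0 * (5 + d^2) = A^4 + 7 + A^-4
  A^-2 * (4*d) = -4 - 4*A^-4
  A^-4 * (d^2) = 1 + 2*A^-4 + A^-8
Summing the groups: <K> = A^8 - A^4 + 1 - A^-4 + A^-8
Normalise by the writhe: (-A^3)^(-w) = (-A^3)^(0) = 1, so f(A) = 1 * <K> = A^8 - A^4 + 1 - A^-4 + A^-8.
Substitute A = t^(-1/4), i.e. A^e → t^(-e/4): V(t) = t^2 - t + 1 - t^-1 + t^-2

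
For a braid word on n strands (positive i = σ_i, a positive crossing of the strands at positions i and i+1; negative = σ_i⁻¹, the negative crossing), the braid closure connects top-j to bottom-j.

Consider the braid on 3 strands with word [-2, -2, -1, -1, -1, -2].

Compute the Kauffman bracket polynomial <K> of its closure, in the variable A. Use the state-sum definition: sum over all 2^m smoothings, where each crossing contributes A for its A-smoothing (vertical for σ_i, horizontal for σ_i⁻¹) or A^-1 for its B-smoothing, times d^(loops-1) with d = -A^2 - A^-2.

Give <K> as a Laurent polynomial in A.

Braid: s2^-1 s2^-1 s1^-1 s1^-1 s1^-1 s2^-1 on 3 strands, 6 crossings.
Writhe w = (#positive) - (#negative) = 0 - 6 = -6.
Enumerate smoothing states for the bracket polynomial. There are 2^6 = 64 states.
Each crossing splits two ways (0=vertical, 1=horizontal). The state's weight is A^(#A-smoothings - #B-smoothings) * d^(loops - 1).
Tabulate the states by total A-exponent and number of loops L (A-exp: L × count):
  A^6: L=5 ×1
  A^4: L=4 ×6
  A^2: L=3 ×15
  A^0: L=2 ×18, L=4 ×2
  A^-2: L=1 ×9, L=3 ×6
  A^-4: L=2 ×6
  A^-6: L=3 ×1
Each group contributes A^e * Σ count * d^(L-1):
Powers of d = -A^2 - A^-2: d^2 = A^4 + 2 + A^-4; d^3 = -A^6 - 3*A^2 - 3*A^-2 - A^-6; d^4 = A^8 + 4*A^4 + 6 + 4*A^-4 + A^-8.
  A^6 * (d^4) = A^14 + 4*A^10 + 6*A^6 + 4*A^2 + A^-2
  A^4 * (6*d^3) = -6*A^10 - 18*A^6 - 18*A^2 - 6*A^-2
  A^2 * (15*d^2) = 15*A^6 + 30*A^2 + 15*A^-2
  A^0 * (18*d + 2*d^3) = -2*A^6 - 24*A^2 - 24*A^-2 - 2*A^-6
  A^-2 * (9 + 6*d^2) = 6*A^2 + 21*A^-2 + 6*A^-6
  A^-4 * (6*d) = -6*A^-2 - 6*A^-6
  A^-6 * (d^2) = A^-2 + 2*A^-6 + A^-10
Summing the groups: <K> = A^14 - 2*A^10 + A^6 - 2*A^2 + 2*A^-2 + A^-10

Answer: A^14 - 2*A^10 + A^6 - 2*A^2 + 2*A^-2 + A^-10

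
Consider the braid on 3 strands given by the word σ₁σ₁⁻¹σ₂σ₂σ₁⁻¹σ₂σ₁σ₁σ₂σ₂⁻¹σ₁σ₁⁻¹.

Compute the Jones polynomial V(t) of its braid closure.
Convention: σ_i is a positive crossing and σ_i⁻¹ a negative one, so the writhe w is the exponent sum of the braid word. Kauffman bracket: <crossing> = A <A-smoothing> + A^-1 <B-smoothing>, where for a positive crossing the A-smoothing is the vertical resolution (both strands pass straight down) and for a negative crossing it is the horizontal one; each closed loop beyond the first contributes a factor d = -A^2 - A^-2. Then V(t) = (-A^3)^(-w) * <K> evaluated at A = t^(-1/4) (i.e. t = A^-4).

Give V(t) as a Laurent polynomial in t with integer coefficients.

-t^6 + t^5 - t^4 + 2*t^3 - t^2 + t

Derivation:
The presented braid s1 s1^-1 s2 s2 s1^-1 s2 s1 s1 s2 s2^-1 s1 s1^-1 on 3 strands reduces by inverse Markov moves (closure unchanged at each step):
  Deconjugate: the word is γ·β·γ⁻¹ with γ = s1 (prefix) and γ⁻¹ = s1^-1 (suffix); strip both.
  Deconjugate: the word is γ·β·γ⁻¹ with γ = s1^-1 s2 (prefix) and γ⁻¹ = s2^-1 s1 (suffix); strip both.
Reduced to β = s2 s1^-1 s2 s1 s1 s2 on 3 strands, 6 crossings.
Compute on β:
Braid: s2 s1^-1 s2 s1 s1 s2 on 3 strands, 6 crossings.
Writhe w = (#positive) - (#negative) = 5 - 1 = 4.
State-sum expansion of <K>. There are 2^6 = 64 states.
Smooth each crossing (0=||, 1=⌣⌢); contribution A^(Σ sign_k(1-2s_k)) * d^(L-1).
Tabulate the states by total A-exponent and number of loops L (A-exp: L × count):
  A^6: L=2 ×1
  A^4: L=1 ×3, L=3 ×3
  A^2: L=2 ×14, L=4 ×1
  A^0: L=1 ×10, L=3 ×10
  A^-2: L=2 ×13, L=4 ×2
  A^-4: L=3 ×6
  A^-6: L=4 ×1
Each group contributes A^e * Σ count * d^(L-1):
Powers of d = -A^2 - A^-2: d^2 = A^4 + 2 + A^-4; d^3 = -A^6 - 3*A^2 - 3*A^-2 - A^-6.
  A^6 * (d) = -A^8 - A^4
  A^4 * (3 + 3*d^2) = 3*A^8 + 9*A^4 + 3
  A^2 * (14*d + d^3) = -A^8 - 17*A^4 - 17 - A^-4
  A^0 * (10 + 10*d^2) = 10*A^4 + 30 + 10*A^-4
  A^-2 * (13*d + 2*d^3) = -2*A^4 - 19 - 19*A^-4 - 2*A^-8
  A^-4 * (6*d^2) = 6 + 12*A^-4 + 6*A^-8
  A^-6 * (d^3) = -1 - 3*A^-4 - 3*A^-8 - A^-12
Summing the groups: <K> = A^8 - A^4 + 2 - A^-4 + A^-8 - A^-12
Normalise by the writhe: (-A^3)^(-w) = (-A^3)^(-4) = A^-12, so f(A) = A^-12 * <K> = A^-4 - A^-8 + 2*A^-12 - A^-16 + A^-20 - A^-24.
Substitute A = t^(-1/4), i.e. A^e → t^(-e/4): V(t) = -t^6 + t^5 - t^4 + 2*t^3 - t^2 + t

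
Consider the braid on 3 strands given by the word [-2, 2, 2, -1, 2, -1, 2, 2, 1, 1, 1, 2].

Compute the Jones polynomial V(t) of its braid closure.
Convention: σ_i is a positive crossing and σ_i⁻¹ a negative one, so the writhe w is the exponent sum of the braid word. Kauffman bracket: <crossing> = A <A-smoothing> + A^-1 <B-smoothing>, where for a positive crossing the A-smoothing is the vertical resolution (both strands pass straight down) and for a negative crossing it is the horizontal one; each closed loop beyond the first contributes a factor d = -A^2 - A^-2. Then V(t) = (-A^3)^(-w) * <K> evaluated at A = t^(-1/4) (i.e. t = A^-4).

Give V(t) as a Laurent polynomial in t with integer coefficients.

t^10 - 4*t^9 + 6*t^8 - 8*t^7 + 9*t^6 - 8*t^5 + 7*t^4 - 4*t^3 + 2*t^2

Derivation:
The presented braid s2^-1 s2 s2 s1^-1 s2 s1^-1 s2 s2 s1 s1 s1 s2 on 3 strands reduces by inverse Markov moves (closure unchanged at each step):
  Deconjugate: the word is γ·β·γ⁻¹ with γ = s2^-1 (prefix) and γ⁻¹ = s2 (suffix); strip both.
Reduced to β = s2 s2 s1^-1 s2 s1^-1 s2 s2 s1 s1 s1 on 3 strands, 10 crossings.
Compute on β:
Braid: s2 s2 s1^-1 s2 s1^-1 s2 s2 s1 s1 s1 on 3 strands, 10 crossings.
Writhe w = (#positive) - (#negative) = 8 - 2 = 6.
Enumerate smoothing states for the bracket polynomial. There are 2^10 = 1024 states.
Smooth each crossing (0=||, 1=⌣⌢); contribution A^(Σ sign_k(1-2s_k)) * d^(L-1).
Tabulate the states by total A-exponent and number of loops L (A-exp: L × count):
  A^10: L=3 ×1
  A^8: L=2 ×7, L=4 ×3
  A^6: L=1 ×14, L=3 ×28, L=5 ×3
  A^4: L=2 ×88, L=4 ×31, L=6 ×1
  A^2: L=1 ×63, L=3 ×133, L=5 ×14
  A^0: L=2 ×159, L=4 ×91, L=6 ×2
  A^-2: L=3 ×180, L=5 ×30
  A^-4: L=4 ×116, L=6 ×4
  A^-6: L=5 ×45
  A^-8: L=6 ×10
  A^-10: L=7 ×1
Each group contributes A^e * Σ count * d^(L-1):
Powers of d = -A^2 - A^-2: d^2 = A^4 + 2 + A^-4; d^3 = -A^6 - 3*A^2 - 3*A^-2 - A^-6; d^4 = A^8 + 4*A^4 + 6 + 4*A^-4 + A^-8; d^5 = -A^10 - 5*A^6 - 10*A^2 - 10*A^-2 - 5*A^-6 - A^-10; d^6 = A^12 + 6*A^8 + 15*A^4 + 20 + 15*A^-4 + 6*A^-8 + A^-12.
  A^10 * (d^2) = A^14 + 2*A^10 + A^6
  A^8 * (7*d + 3*d^3) = -3*A^14 - 16*A^10 - 16*A^6 - 3*A^2
  A^6 * (14 + 28*d^2 + 3*d^4) = 3*A^14 + 40*A^10 + 88*A^6 + 40*A^2 + 3*A^-2
  A^4 * (88*d + 31*d^3 + d^5) = -A^14 - 36*A^10 - 191*A^6 - 191*A^2 - 36*A^-2 - A^-6
  A^2 * (63 + 133*d^2 + 14*d^4) = 14*A^10 + 189*A^6 + 413*A^2 + 189*A^-2 + 14*A^-6
  A^0 * (159*d + 91*d^3 + 2*d^5) = -2*A^10 - 101*A^6 - 452*A^2 - 452*A^-2 - 101*A^-6 - 2*A^-10
  A^-2 * (180*d^2 + 30*d^4) = 30*A^6 + 300*A^2 + 540*A^-2 + 300*A^-6 + 30*A^-10
  A^-4 * (116*d^3 + 4*d^5) = -4*A^6 - 136*A^2 - 388*A^-2 - 388*A^-6 - 136*A^-10 - 4*A^-14
  A^-6 * (45*d^4) = 45*A^2 + 180*A^-2 + 270*A^-6 + 180*A^-10 + 45*A^-14
  A^-8 * (10*d^5) = -10*A^2 - 50*A^-2 - 100*A^-6 - 100*A^-10 - 50*A^-14 - 10*A^-18
  A^-10 * (d^6) = A^2 + 6*A^-2 + 15*A^-6 + 20*A^-10 + 15*A^-14 + 6*A^-18 + A^-22
Summing the groups: <K> = 2*A^10 - 4*A^6 + 7*A^2 - 8*A^-2 + 9*A^-6 - 8*A^-10 + 6*A^-14 - 4*A^-18 + A^-22
Normalise by the writhe: (-A^3)^(-w) = (-A^3)^(-6) = A^-18, so f(A) = A^-18 * <K> = 2*A^-8 - 4*A^-12 + 7*A^-16 - 8*A^-20 + 9*A^-24 - 8*A^-28 + 6*A^-32 - 4*A^-36 + A^-40.
Substitute A = t^(-1/4), i.e. A^e → t^(-e/4): V(t) = t^10 - 4*t^9 + 6*t^8 - 8*t^7 + 9*t^6 - 8*t^5 + 7*t^4 - 4*t^3 + 2*t^2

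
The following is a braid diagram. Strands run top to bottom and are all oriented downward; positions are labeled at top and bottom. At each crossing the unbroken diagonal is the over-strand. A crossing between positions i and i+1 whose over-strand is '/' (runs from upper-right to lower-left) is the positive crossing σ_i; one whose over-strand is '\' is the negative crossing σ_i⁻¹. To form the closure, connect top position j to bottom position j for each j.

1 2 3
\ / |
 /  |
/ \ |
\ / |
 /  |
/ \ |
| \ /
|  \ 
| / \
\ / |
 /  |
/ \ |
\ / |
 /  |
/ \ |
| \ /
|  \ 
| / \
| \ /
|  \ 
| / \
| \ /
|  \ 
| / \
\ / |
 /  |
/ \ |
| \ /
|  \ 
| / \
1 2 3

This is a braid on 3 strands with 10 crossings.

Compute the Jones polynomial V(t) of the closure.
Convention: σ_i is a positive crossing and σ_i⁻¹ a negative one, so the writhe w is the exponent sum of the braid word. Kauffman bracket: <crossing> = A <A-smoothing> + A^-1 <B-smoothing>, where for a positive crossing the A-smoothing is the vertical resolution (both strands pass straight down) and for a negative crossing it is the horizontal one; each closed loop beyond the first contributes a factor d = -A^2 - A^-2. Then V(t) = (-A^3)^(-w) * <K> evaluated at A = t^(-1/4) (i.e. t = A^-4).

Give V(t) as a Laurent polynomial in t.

-t^5 + 3*t^4 - 6*t^3 + 9*t^2 - 11*t + 13 - 11*t^-1 + 9*t^-2 - 6*t^-3 + 3*t^-4 - t^-5

Derivation:
Reading the diagram top to bottom ('/'-over between positions i,i+1 = s_i, '\'-over = s_i^-1): braid word = s1 s1 s2^-1 s1 s1 s2^-1 s2^-1 s2^-1 s1 s2^-1.
Braid: s1 s1 s2^-1 s1 s1 s2^-1 s2^-1 s2^-1 s1 s2^-1 on 3 strands, 10 crossings.
Writhe w = (#positive) - (#negative) = 5 - 5 = 0.
Computing the Kauffman bracket via state sum. There are 2^10 = 1024 states.
Each crossing splits two ways (0=vertical, 1=horizontal). The state's weight is A^(#A-smoothings - #B-smoothings) * d^(loops - 1).
Tabulate the states by total A-exponent and number of loops L (A-exp: L × count):
  A^10: L=6 ×1
  A^8: L=5 ×10
  A^6: L=4 ×43, L=6 ×2
  A^4: L=3 ×98, L=5 ×22
  A^2: L=2 ×121, L=4 ×83, L=6 ×6
  A^0: L=1 ×73, L=3 ×140, L=5 ×38, L=7 ×1
  A^-2: L=2 ×121, L=4 ×79, L=6 ×10
  A^-4: L=3 ×95, L=5 ×24, L=7 ×1
  A^-6: L=4 ×42, L=6 ×3
  A^-8: L=5 ×10
  A^-10: L=6 ×1
Each group contributes A^e * Σ count * d^(L-1):
Powers of d = -A^2 - A^-2: d^2 = A^4 + 2 + A^-4; d^3 = -A^6 - 3*A^2 - 3*A^-2 - A^-6; d^4 = A^8 + 4*A^4 + 6 + 4*A^-4 + A^-8; d^5 = -A^10 - 5*A^6 - 10*A^2 - 10*A^-2 - 5*A^-6 - A^-10; d^6 = A^12 + 6*A^8 + 15*A^4 + 20 + 15*A^-4 + 6*A^-8 + A^-12.
  A^10 * (d^5) = -A^20 - 5*A^16 - 10*A^12 - 10*A^8 - 5*A^4 - 1
  A^8 * (10*d^4) = 10*A^16 + 40*A^12 + 60*A^8 + 40*A^4 + 10
  A^6 * (43*d^3 + 2*d^5) = -2*A^16 - 53*A^12 - 149*A^8 - 149*A^4 - 53 - 2*A^-4
  A^4 * (98*d^2 + 22*d^4) = 22*A^12 + 186*A^8 + 328*A^4 + 186 + 22*A^-4
  A^2 * (121*d + 83*d^3 + 6*d^5) = -6*A^12 - 113*A^8 - 430*A^4 - 430 - 113*A^-4 - 6*A^-8
  A^0 * (73 + 140*d^2 + 38*d^4 + d^6) = A^12 + 44*A^8 + 307*A^4 + 601 + 307*A^-4 + 44*A^-8 + A^-12
  A^-2 * (121*d + 79*d^3 + 10*d^5) = -10*A^8 - 129*A^4 - 458 - 458*A^-4 - 129*A^-8 - 10*A^-12
  A^-4 * (95*d^2 + 24*d^4 + d^6) = A^8 + 30*A^4 + 206 + 354*A^-4 + 206*A^-8 + 30*A^-12 + A^-16
  A^-6 * (42*d^3 + 3*d^5) = -3*A^4 - 57 - 156*A^-4 - 156*A^-8 - 57*A^-12 - 3*A^-16
  A^-8 * (10*d^4) = 10 + 40*A^-4 + 60*A^-8 + 40*A^-12 + 10*A^-16
  A^-10 * (d^5) = -1 - 5*A^-4 - 10*A^-8 - 10*A^-12 - 5*A^-16 - A^-20
Summing the groups: <K> = -A^20 + 3*A^16 - 6*A^12 + 9*A^8 - 11*A^4 + 13 - 11*A^-4 + 9*A^-8 - 6*A^-12 + 3*A^-16 - A^-20
Normalise by the writhe: (-A^3)^(-w) = (-A^3)^(0) = 1, so f(A) = 1 * <K> = -A^20 + 3*A^16 - 6*A^12 + 9*A^8 - 11*A^4 + 13 - 11*A^-4 + 9*A^-8 - 6*A^-12 + 3*A^-16 - A^-20.
Substitute A = t^(-1/4), i.e. A^e → t^(-e/4): V(t) = -t^5 + 3*t^4 - 6*t^3 + 9*t^2 - 11*t + 13 - 11*t^-1 + 9*t^-2 - 6*t^-3 + 3*t^-4 - t^-5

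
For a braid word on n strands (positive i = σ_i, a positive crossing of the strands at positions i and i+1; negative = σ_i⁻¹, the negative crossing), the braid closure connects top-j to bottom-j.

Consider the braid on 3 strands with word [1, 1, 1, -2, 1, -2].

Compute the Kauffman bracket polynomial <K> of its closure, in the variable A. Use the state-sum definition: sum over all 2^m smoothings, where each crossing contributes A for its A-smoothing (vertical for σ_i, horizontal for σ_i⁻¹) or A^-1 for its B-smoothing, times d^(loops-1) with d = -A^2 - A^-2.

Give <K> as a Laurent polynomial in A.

Braid: s1 s1 s1 s2^-1 s1 s2^-1 on 3 strands, 6 crossings.
Writhe w = (#positive) - (#negative) = 4 - 2 = 2.
State-sum expansion of <K>. There are 2^6 = 64 states.
For each crossing: s=0 is the vertical smoothing, s=1 horizontal. Crossing k contributes A^(sign_k * (1 - 2*s_k)); loop factor d = -A^2 - A^-2.
Tabulate the states by total A-exponent and number of loops L (A-exp: L × count):
  A^6: L=3 ×1
  A^4: L=2 ×6
  A^2: L=1 ×11, L=3 ×4
  A^0: L=2 ×19, L=4 ×1
  A^-2: L=3 ×15
  A^-4: L=4 ×6
  A^-6: L=5 ×1
Each group contributes A^e * Σ count * d^(L-1):
Powers of d = -A^2 - A^-2: d^2 = A^4 + 2 + A^-4; d^3 = -A^6 - 3*A^2 - 3*A^-2 - A^-6; d^4 = A^8 + 4*A^4 + 6 + 4*A^-4 + A^-8.
  A^6 * (d^2) = A^10 + 2*A^6 + A^2
  A^4 * (6*d) = -6*A^6 - 6*A^2
  A^2 * (11 + 4*d^2) = 4*A^6 + 19*A^2 + 4*A^-2
  A^0 * (19*d + d^3) = -A^6 - 22*A^2 - 22*A^-2 - A^-6
  A^-2 * (15*d^2) = 15*A^2 + 30*A^-2 + 15*A^-6
  A^-4 * (6*d^3) = -6*A^2 - 18*A^-2 - 18*A^-6 - 6*A^-10
  A^-6 * (d^4) = A^2 + 4*A^-2 + 6*A^-6 + 4*A^-10 + A^-14
Summing the groups: <K> = A^10 - A^6 + 2*A^2 - 2*A^-2 + 2*A^-6 - 2*A^-10 + A^-14

Answer: A^10 - A^6 + 2*A^2 - 2*A^-2 + 2*A^-6 - 2*A^-10 + A^-14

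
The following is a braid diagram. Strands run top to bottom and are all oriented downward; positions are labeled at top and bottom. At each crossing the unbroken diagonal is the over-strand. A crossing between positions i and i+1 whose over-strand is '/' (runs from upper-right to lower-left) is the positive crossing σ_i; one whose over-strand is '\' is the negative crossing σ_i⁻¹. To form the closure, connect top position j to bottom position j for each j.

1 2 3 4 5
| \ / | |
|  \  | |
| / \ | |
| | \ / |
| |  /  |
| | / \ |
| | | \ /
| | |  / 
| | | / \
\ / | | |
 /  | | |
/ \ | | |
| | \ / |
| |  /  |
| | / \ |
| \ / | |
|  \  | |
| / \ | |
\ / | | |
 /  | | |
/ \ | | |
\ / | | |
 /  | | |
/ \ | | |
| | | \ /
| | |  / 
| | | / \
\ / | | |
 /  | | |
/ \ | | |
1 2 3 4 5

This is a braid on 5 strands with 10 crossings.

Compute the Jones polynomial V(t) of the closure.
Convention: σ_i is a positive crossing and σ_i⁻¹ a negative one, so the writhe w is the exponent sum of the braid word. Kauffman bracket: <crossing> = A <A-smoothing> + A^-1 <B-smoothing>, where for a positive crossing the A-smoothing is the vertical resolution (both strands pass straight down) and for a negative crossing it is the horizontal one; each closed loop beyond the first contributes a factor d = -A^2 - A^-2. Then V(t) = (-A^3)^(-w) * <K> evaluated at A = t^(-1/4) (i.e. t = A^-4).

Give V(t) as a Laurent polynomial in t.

Reading the diagram top to bottom ('/'-over between positions i,i+1 = s_i, '\'-over = s_i^-1): braid word = s2^-1 s3 s4 s1 s3 s2^-1 s1 s1 s4 s1.
Braid: s2^-1 s3 s4 s1 s3 s2^-1 s1 s1 s4 s1 on 5 strands, 10 crossings.
Writhe w = (#positive) - (#negative) = 8 - 2 = 6.
Enumerate smoothing states for the bracket polynomial. There are 2^10 = 1024 states.
Each crossing splits two ways (0=vertical, 1=horizontal). The state's weight is A^(#A-smoothings - #B-smoothings) * d^(loops - 1).
Tabulate the states by total A-exponent and number of loops L (A-exp: L × count):
  A^10: L=5 ×1
  A^8: L=4 ×10
  A^6: L=3 ×39, L=5 ×6
  A^4: L=2 ×68, L=4 ×51, L=6 ×1
  A^2: L=1 ×44, L=3 ×139, L=5 ×27
  A^0: L=2 ×126, L=4 ×118, L=6 ×8
  A^-2: L=1 ×11, L=3 ×140, L=5 ×58, L=7 ×1
  A^-4: L=2 ×19, L=4 ×85, L=6 ×16
  A^-6: L=3 ×15, L=5 ×28, L=7 ×2
  A^-8: L=4 ×6, L=6 ×4
  A^-10: L=5 ×1
Each group contributes A^e * Σ count * d^(L-1):
Powers of d = -A^2 - A^-2: d^2 = A^4 + 2 + A^-4; d^3 = -A^6 - 3*A^2 - 3*A^-2 - A^-6; d^4 = A^8 + 4*A^4 + 6 + 4*A^-4 + A^-8; d^5 = -A^10 - 5*A^6 - 10*A^2 - 10*A^-2 - 5*A^-6 - A^-10; d^6 = A^12 + 6*A^8 + 15*A^4 + 20 + 15*A^-4 + 6*A^-8 + A^-12.
  A^10 * (d^4) = A^18 + 4*A^14 + 6*A^10 + 4*A^6 + A^2
  A^8 * (10*d^3) = -10*A^14 - 30*A^10 - 30*A^6 - 10*A^2
  A^6 * (39*d^2 + 6*d^4) = 6*A^14 + 63*A^10 + 114*A^6 + 63*A^2 + 6*A^-2
  A^4 * (68*d + 51*d^3 + d^5) = -A^14 - 56*A^10 - 231*A^6 - 231*A^2 - 56*A^-2 - A^-6
  A^2 * (44 + 139*d^2 + 27*d^4) = 27*A^10 + 247*A^6 + 484*A^2 + 247*A^-2 + 27*A^-6
  A^0 * (126*d + 118*d^3 + 8*d^5) = -8*A^10 - 158*A^6 - 560*A^2 - 560*A^-2 - 158*A^-6 - 8*A^-10
  A^-2 * (11 + 140*d^2 + 58*d^4 + d^6) = A^10 + 64*A^6 + 387*A^2 + 659*A^-2 + 387*A^-6 + 64*A^-10 + A^-14
  A^-4 * (19*d + 85*d^3 + 16*d^5) = -16*A^6 - 165*A^2 - 434*A^-2 - 434*A^-6 - 165*A^-10 - 16*A^-14
  A^-6 * (15*d^2 + 28*d^4 + 2*d^6) = 2*A^6 + 40*A^2 + 157*A^-2 + 238*A^-6 + 157*A^-10 + 40*A^-14 + 2*A^-18
  A^-8 * (6*d^3 + 4*d^5) = -4*A^2 - 26*A^-2 - 58*A^-6 - 58*A^-10 - 26*A^-14 - 4*A^-18
  A^-10 * (d^4) = A^-2 + 4*A^-6 + 6*A^-10 + 4*A^-14 + A^-18
Summing the groups: <K> = A^18 - A^14 + 3*A^10 - 4*A^6 + 5*A^2 - 6*A^-2 + 5*A^-6 - 4*A^-10 + 3*A^-14 - A^-18
Normalise by the writhe: (-A^3)^(-w) = (-A^3)^(-6) = A^-18, so f(A) = A^-18 * <K> = 1 - A^-4 + 3*A^-8 - 4*A^-12 + 5*A^-16 - 6*A^-20 + 5*A^-24 - 4*A^-28 + 3*A^-32 - A^-36.
Substitute A = t^(-1/4), i.e. A^e → t^(-e/4): V(t) = -t^9 + 3*t^8 - 4*t^7 + 5*t^6 - 6*t^5 + 5*t^4 - 4*t^3 + 3*t^2 - t + 1

Answer: -t^9 + 3*t^8 - 4*t^7 + 5*t^6 - 6*t^5 + 5*t^4 - 4*t^3 + 3*t^2 - t + 1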